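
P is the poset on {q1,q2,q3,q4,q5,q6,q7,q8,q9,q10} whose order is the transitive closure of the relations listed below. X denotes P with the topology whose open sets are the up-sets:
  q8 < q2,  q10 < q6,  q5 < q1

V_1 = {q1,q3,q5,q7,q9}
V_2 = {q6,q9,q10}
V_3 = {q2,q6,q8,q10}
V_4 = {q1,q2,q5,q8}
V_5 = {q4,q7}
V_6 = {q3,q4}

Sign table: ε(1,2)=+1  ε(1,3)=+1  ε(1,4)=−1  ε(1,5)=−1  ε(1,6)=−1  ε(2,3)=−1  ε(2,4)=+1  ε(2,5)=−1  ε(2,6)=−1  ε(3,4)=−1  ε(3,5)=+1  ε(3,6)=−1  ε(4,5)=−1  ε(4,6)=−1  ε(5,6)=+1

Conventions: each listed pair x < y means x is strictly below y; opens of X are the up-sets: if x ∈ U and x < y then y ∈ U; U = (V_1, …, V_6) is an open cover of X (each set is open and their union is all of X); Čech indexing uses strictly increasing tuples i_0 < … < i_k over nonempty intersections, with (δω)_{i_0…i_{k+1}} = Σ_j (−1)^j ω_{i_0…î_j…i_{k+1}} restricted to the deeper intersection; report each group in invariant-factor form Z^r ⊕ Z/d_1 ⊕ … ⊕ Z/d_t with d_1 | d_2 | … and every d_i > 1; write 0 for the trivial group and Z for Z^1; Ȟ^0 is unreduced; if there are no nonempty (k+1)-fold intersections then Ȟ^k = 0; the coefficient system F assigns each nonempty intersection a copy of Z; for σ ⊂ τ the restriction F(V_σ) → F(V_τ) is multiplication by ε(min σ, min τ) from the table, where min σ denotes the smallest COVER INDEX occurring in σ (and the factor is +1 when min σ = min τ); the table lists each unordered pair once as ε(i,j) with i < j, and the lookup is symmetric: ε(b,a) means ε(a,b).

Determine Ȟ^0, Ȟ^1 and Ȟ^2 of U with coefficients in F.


nerve of the cover:
  V12={q9} V14={q1,q5} V15={q7} V16={q3} V23={q6,q10} V34={q2,q8} V56={q4}
C dims 6,7; δ0: rk 6, SNF 1^5·2
Ȟ^0 = (6 − 6) − 0 = 0, so Ȟ^0 ≅ 0
Ȟ^1 = (7 − 0) − 6 = 1 plus torsion [2], so Ȟ^1 ≅ Z ⊕ Z/2
Ȟ^2 = (0 − 0) − 0 = 0, so Ȟ^2 ≅ 0

Ȟ^0 ≅ 0,  Ȟ^1 ≅ Z ⊕ Z/2,  Ȟ^2 ≅ 0


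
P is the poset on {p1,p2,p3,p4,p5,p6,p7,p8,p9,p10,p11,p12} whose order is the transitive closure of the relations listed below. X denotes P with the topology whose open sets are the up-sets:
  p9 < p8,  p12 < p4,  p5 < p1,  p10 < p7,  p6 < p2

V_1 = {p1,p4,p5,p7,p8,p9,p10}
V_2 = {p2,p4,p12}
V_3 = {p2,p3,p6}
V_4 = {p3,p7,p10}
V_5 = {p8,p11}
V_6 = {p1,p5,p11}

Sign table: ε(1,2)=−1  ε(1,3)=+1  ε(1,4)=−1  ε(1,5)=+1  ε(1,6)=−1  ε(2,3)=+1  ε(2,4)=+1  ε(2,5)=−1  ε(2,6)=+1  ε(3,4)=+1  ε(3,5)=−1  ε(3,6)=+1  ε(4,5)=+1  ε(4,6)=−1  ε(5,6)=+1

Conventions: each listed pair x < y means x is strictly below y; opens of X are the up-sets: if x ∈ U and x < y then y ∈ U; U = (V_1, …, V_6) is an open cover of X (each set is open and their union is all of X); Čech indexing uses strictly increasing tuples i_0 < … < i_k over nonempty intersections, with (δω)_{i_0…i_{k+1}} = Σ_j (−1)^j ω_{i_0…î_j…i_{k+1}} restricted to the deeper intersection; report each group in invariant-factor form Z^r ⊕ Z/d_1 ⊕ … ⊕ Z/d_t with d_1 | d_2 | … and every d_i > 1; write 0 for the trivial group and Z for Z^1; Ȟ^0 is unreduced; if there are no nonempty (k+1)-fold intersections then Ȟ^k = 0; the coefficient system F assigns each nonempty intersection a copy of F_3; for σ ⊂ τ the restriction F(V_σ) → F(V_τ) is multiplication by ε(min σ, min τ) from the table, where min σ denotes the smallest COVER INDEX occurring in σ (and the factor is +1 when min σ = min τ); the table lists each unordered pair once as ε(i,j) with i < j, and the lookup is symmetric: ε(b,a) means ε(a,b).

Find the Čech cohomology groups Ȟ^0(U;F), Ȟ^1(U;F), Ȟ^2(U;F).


Ȟ^0 ≅ 0,  Ȟ^1 ≅ Z/3,  Ȟ^2 ≅ 0

nerve of the cover:
  V12={p4} V14={p7,p10} V15={p8} V16={p1,p5} V23={p2} V34={p3} V56={p11}
C dims 6,7; δ0: rk_F3 6
Ȟ^0 = (6 − 6) − 0 = 0, so Ȟ^0 ≅ 0
Ȟ^1 = (7 − 0) − 6 = 1, so Ȟ^1 ≅ Z/3
Ȟ^2 = (0 − 0) − 0 = 0, so Ȟ^2 ≅ 0


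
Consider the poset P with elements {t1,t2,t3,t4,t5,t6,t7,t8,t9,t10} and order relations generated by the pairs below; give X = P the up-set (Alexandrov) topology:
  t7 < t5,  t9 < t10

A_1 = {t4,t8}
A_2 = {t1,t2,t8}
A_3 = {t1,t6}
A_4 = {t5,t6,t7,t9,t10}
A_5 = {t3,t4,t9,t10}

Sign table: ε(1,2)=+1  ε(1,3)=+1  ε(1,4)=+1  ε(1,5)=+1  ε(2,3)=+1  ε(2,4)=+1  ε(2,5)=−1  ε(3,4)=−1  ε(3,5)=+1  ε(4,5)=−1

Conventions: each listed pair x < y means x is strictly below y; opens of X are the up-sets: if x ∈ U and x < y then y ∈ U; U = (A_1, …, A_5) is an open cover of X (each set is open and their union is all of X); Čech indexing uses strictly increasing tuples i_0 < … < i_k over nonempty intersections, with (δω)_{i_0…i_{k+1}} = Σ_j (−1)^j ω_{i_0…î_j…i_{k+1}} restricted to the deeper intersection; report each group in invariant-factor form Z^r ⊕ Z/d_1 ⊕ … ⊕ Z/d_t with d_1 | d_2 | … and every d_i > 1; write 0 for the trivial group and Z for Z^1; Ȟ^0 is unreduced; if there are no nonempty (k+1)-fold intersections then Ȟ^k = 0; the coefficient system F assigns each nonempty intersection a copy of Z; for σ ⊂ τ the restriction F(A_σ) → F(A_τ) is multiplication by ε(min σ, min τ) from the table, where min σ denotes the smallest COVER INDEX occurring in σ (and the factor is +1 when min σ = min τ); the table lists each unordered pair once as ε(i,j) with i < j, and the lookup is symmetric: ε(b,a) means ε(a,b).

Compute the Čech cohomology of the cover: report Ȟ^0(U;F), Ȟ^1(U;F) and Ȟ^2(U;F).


nerve of the cover:
  A12={t8} A15={t4} A23={t1} A34={t6} A45={t9,t10}
C dims 5,5; δ0: rk 4, SNF 1^4
Ȟ^0 = (5 − 4) − 0 = 1, so Ȟ^0 ≅ Z
Ȟ^1 = (5 − 0) − 4 = 1, so Ȟ^1 ≅ Z
Ȟ^2 = (0 − 0) − 0 = 0, so Ȟ^2 ≅ 0

Ȟ^0 ≅ Z,  Ȟ^1 ≅ Z,  Ȟ^2 ≅ 0


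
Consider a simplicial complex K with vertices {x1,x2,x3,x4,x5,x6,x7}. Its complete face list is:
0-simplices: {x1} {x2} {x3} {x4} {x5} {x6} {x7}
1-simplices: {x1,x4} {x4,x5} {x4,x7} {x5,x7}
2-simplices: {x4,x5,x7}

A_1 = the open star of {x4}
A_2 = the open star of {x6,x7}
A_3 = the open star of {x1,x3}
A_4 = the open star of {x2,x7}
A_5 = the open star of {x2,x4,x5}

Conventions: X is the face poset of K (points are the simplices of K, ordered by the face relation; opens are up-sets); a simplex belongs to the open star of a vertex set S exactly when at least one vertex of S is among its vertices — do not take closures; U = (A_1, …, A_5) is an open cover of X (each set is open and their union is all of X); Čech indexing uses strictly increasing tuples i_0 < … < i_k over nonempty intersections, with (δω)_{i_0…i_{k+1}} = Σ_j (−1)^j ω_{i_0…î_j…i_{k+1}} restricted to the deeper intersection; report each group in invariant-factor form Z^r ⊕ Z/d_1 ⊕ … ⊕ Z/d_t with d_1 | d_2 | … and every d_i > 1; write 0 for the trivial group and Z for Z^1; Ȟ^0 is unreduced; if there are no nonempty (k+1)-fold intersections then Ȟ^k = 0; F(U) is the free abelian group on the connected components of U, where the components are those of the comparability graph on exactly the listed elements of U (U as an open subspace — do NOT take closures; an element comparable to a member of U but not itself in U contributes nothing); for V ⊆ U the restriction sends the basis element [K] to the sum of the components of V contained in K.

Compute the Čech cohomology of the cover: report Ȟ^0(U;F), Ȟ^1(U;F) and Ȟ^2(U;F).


intersection data:
  A1={{x4},{x1,x4},{x4,x5},{x4,x7},{x4,x5,x7}} A2={{x6},{x7},{x4,x7},{x5,x7},{x4,x5,x7}} A3={{x1},{x3},{x1,x4}} A4={{x2},{x7},{x4,x7},{x5,x7},{x4,x5,x7}} A5={{x2},{x4},{x5},{x1,x4},{x4,x5},{x4,x7},{x5,x7},{x4,x5,x7}}
  A12={{x4,x7},{x4,x5,x7}} A13={{x1,x4}} A14={{x4,x7},{x4,x5,x7}} A15={{x4},{x1,x4},{x4,x5},{x4,x7},{x4,x5,x7}} A24={{x7},{x4,x7},{x5,x7},{x4,x5,x7}} A25={{x4,x7},{x5,x7},{x4,x5,x7}} A35={{x1,x4}} A45={{x2},{x4,x7},{x5,x7},{x4,x5,x7}}
  A124={{x4,x7},{x4,x5,x7}} A125={{x4,x7},{x4,x5,x7}} A135={{x1,x4}} A145={{x4,x7},{x4,x5,x7}} A245={{x4,x7},{x5,x7},{x4,x5,x7}}
  A1245={{x4,x7},{x4,x5,x7}}
components per intersection:
  A1: {{x4},{x1,x4},{x4,x5},{x4,x7},{x4,x5,x7}}
  A2: {{x6}} {{x7},{x4,x7},{x5,x7},{x4,x5,x7}}
  A3: {{x1},{x1,x4}} {{x3}}
  A4: {{x2}} {{x7},{x4,x7},{x5,x7},{x4,x5,x7}}
  A5: {{x2}} {{x4},{x5},{x1,x4},{x4,x5},{x4,x7},{x5,x7},{x4,x5,x7}}
  A12: {{x4,x7},{x4,x5,x7}}
  A13: {{x1,x4}}
  A14: {{x4,x7},{x4,x5,x7}}
  A15: {{x4},{x1,x4},{x4,x5},{x4,x7},{x4,x5,x7}}
  A24: {{x7},{x4,x7},{x5,x7},{x4,x5,x7}}
  A25: {{x4,x7},{x5,x7},{x4,x5,x7}}
  A35: {{x1,x4}}
  A45: {{x2}} {{x4,x7},{x5,x7},{x4,x5,x7}}
  A124: {{x4,x7},{x4,x5,x7}}
  A125: {{x4,x7},{x4,x5,x7}}
  A135: {{x1,x4}}
  A145: {{x4,x7},{x4,x5,x7}}
  A245: {{x4,x7},{x5,x7},{x4,x5,x7}}
  A1245: {{x4,x7},{x4,x5,x7}}
C dims 9,9,5,1; δ0: rk 5, SNF 1^5; δ1: rk 4, SNF 1^4; δ2: rk 1, SNF 1^1
Ȟ^0 = (9 − 5) − 0 = 4, so Ȟ^0 ≅ Z^4
Ȟ^1 = (9 − 4) − 5 = 0, so Ȟ^1 ≅ 0
Ȟ^2 = (5 − 1) − 4 = 0, so Ȟ^2 ≅ 0

Ȟ^0(U;F) ≅ Z^4, Ȟ^1(U;F) ≅ 0, Ȟ^2(U;F) ≅ 0


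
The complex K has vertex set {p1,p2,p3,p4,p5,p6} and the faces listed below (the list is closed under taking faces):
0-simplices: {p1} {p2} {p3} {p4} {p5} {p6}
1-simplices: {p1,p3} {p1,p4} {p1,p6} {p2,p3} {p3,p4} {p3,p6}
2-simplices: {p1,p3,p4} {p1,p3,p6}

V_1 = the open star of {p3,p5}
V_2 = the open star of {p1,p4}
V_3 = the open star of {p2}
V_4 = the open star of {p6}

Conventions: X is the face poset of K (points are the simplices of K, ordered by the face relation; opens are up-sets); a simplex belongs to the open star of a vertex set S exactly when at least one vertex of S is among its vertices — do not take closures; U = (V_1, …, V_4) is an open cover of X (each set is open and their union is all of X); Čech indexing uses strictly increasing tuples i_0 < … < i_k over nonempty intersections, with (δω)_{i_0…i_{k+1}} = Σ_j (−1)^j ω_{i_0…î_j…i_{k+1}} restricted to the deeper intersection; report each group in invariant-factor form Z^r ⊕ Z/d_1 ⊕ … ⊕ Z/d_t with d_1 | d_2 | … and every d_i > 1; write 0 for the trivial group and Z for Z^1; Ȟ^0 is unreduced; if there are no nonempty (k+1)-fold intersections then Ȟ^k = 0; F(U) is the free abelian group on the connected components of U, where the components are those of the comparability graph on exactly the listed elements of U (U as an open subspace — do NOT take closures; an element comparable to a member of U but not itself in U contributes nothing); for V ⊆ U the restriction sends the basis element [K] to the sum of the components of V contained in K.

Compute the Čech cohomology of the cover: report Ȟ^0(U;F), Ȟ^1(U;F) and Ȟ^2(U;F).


Ȟ^0 = Z^2,  Ȟ^1 = 0,  Ȟ^2 = 0

nerve of the cover:
  V1={{p3},{p5},{p1,p3},{p2,p3},{p3,p4},{p3,p6},{p1,p3,p4},{p1,p3,p6}} V2={{p1},{p4},{p1,p3},{p1,p4},{p1,p6},{p3,p4},{p1,p3,p4},{p1,p3,p6}} V3={{p2},{p2,p3}} V4={{p6},{p1,p6},{p3,p6},{p1,p3,p6}}
  V12={{p1,p3},{p3,p4},{p1,p3,p4},{p1,p3,p6}} V13={{p2,p3}} V14={{p3,p6},{p1,p3,p6}} V24={{p1,p6},{p1,p3,p6}}
  V124={{p1,p3,p6}}
components per intersection:
  V1: {{p3},{p1,p3},{p2,p3},{p3,p4},{p3,p6},{p1,p3,p4},{p1,p3,p6}} {{p5}}
  V2: {{p1},{p4},{p1,p3},{p1,p4},{p1,p6},{p3,p4},{p1,p3,p4},{p1,p3,p6}}
  V3: {{p2},{p2,p3}}
  V4: {{p6},{p1,p6},{p3,p6},{p1,p3,p6}}
  V12: {{p1,p3},{p3,p4},{p1,p3,p4},{p1,p3,p6}}
  V13: {{p2,p3}}
  V14: {{p3,p6},{p1,p3,p6}}
  V24: {{p1,p6},{p1,p3,p6}}
  V124: {{p1,p3,p6}}
C dims 5,4,1; δ0: rk 3, SNF 1^3; δ1: rk 1, SNF 1^1
Ȟ^0 = (5 − 3) − 0 = 2, so Ȟ^0 ≅ Z^2
Ȟ^1 = (4 − 1) − 3 = 0, so Ȟ^1 ≅ 0
Ȟ^2 = (1 − 0) − 1 = 0, so Ȟ^2 ≅ 0


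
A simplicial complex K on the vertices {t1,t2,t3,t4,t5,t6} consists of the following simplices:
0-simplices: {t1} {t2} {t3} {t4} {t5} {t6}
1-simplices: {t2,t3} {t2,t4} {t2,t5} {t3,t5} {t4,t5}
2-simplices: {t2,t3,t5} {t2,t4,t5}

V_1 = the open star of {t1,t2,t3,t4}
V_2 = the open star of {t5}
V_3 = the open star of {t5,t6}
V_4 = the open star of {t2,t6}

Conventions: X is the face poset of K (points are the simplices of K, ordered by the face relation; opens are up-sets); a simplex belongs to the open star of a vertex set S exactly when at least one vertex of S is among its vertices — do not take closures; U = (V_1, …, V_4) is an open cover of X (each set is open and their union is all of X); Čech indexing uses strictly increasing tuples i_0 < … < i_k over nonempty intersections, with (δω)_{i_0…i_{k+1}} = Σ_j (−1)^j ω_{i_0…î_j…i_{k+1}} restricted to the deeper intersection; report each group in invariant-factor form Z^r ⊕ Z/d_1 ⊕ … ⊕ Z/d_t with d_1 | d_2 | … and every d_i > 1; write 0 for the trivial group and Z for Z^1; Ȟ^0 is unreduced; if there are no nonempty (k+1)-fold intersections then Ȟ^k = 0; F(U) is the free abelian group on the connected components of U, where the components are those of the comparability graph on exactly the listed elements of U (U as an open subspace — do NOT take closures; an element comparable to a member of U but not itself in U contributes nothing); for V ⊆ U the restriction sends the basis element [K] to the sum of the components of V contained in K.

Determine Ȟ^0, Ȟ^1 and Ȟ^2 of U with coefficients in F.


Ȟ^0 ≅ Z^3, Ȟ^1 ≅ 0, Ȟ^2 ≅ 0

nerve simplices:
  V1={{t1},{t2},{t3},{t4},{t2,t3},{t2,t4},{t2,t5},{t3,t5},{t4,t5},{t2,t3,t5},{t2,t4,t5}} V2={{t5},{t2,t5},{t3,t5},{t4,t5},{t2,t3,t5},{t2,t4,t5}} V3={{t5},{t6},{t2,t5},{t3,t5},{t4,t5},{t2,t3,t5},{t2,t4,t5}} V4={{t2},{t6},{t2,t3},{t2,t4},{t2,t5},{t2,t3,t5},{t2,t4,t5}}
  V12={{t2,t5},{t3,t5},{t4,t5},{t2,t3,t5},{t2,t4,t5}} V13={{t2,t5},{t3,t5},{t4,t5},{t2,t3,t5},{t2,t4,t5}} V14={{t2},{t2,t3},{t2,t4},{t2,t5},{t2,t3,t5},{t2,t4,t5}} V23={{t5},{t2,t5},{t3,t5},{t4,t5},{t2,t3,t5},{t2,t4,t5}} V24={{t2,t5},{t2,t3,t5},{t2,t4,t5}} V34={{t6},{t2,t5},{t2,t3,t5},{t2,t4,t5}}
  V123={{t2,t5},{t3,t5},{t4,t5},{t2,t3,t5},{t2,t4,t5}} V124={{t2,t5},{t2,t3,t5},{t2,t4,t5}} V134={{t2,t5},{t2,t3,t5},{t2,t4,t5}} V234={{t2,t5},{t2,t3,t5},{t2,t4,t5}}
  V1234={{t2,t5},{t2,t3,t5},{t2,t4,t5}}
components per intersection:
  V1: {{t1}} {{t2},{t3},{t4},{t2,t3},{t2,t4},{t2,t5},{t3,t5},{t4,t5},{t2,t3,t5},{t2,t4,t5}}
  V2: {{t5},{t2,t5},{t3,t5},{t4,t5},{t2,t3,t5},{t2,t4,t5}}
  V3: {{t5},{t2,t5},{t3,t5},{t4,t5},{t2,t3,t5},{t2,t4,t5}} {{t6}}
  V4: {{t2},{t2,t3},{t2,t4},{t2,t5},{t2,t3,t5},{t2,t4,t5}} {{t6}}
  V12: {{t2,t5},{t3,t5},{t4,t5},{t2,t3,t5},{t2,t4,t5}}
  V13: {{t2,t5},{t3,t5},{t4,t5},{t2,t3,t5},{t2,t4,t5}}
  V14: {{t2},{t2,t3},{t2,t4},{t2,t5},{t2,t3,t5},{t2,t4,t5}}
  V23: {{t5},{t2,t5},{t3,t5},{t4,t5},{t2,t3,t5},{t2,t4,t5}}
  V24: {{t2,t5},{t2,t3,t5},{t2,t4,t5}}
  V34: {{t6}} {{t2,t5},{t2,t3,t5},{t2,t4,t5}}
  V123: {{t2,t5},{t3,t5},{t4,t5},{t2,t3,t5},{t2,t4,t5}}
  V124: {{t2,t5},{t2,t3,t5},{t2,t4,t5}}
  V134: {{t2,t5},{t2,t3,t5},{t2,t4,t5}}
  V234: {{t2,t5},{t2,t3,t5},{t2,t4,t5}}
  V1234: {{t2,t5},{t2,t3,t5},{t2,t4,t5}}
C dims 7,7,4,1; δ0: rk 4, SNF 1^4; δ1: rk 3, SNF 1^3; δ2: rk 1, SNF 1^1
degree 0: 7−4−0 = 3 → Ȟ^0 ≅ Z^3
degree 1: 7−3−4 = 0 → Ȟ^1 ≅ 0
degree 2: 4−1−3 = 0 → Ȟ^2 ≅ 0


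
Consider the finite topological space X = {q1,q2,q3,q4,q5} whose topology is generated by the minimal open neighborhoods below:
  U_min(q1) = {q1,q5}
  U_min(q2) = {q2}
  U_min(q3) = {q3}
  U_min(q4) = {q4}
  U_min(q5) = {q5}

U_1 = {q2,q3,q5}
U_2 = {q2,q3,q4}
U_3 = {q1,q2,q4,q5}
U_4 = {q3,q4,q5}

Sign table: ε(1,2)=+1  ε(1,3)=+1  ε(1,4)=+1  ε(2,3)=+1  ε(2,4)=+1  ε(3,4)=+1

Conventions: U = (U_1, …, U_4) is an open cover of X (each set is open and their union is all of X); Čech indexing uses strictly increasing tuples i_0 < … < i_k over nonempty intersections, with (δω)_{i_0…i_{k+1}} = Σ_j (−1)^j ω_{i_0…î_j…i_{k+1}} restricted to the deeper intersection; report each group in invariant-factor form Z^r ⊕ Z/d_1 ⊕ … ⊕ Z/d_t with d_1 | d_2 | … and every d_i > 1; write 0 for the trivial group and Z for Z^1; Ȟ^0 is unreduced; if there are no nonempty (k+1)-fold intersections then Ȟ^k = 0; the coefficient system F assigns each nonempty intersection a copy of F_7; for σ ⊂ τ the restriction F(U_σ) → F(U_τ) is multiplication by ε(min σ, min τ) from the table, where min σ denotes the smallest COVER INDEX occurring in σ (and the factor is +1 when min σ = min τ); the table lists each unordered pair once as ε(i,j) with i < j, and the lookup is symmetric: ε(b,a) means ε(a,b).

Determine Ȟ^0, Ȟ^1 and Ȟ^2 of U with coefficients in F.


Ȟ^0 ≅ Z/7; Ȟ^1 ≅ 0; Ȟ^2 ≅ Z/7

nerve of the cover:
  U12={q2,q3} U13={q2,q5} U14={q3,q5} U23={q2,q4} U24={q3,q4} U34={q4,q5}
  U123={q2} U124={q3} U134={q5} U234={q4}
C dims 4,6,4; δ0: rk_F7 3; δ1: rk_F7 3
Ȟ^0 = (4 − 3) − 0 = 1, so Ȟ^0 ≅ Z/7
Ȟ^1 = (6 − 3) − 3 = 0, so Ȟ^1 ≅ 0
Ȟ^2 = (4 − 0) − 3 = 1, so Ȟ^2 ≅ Z/7


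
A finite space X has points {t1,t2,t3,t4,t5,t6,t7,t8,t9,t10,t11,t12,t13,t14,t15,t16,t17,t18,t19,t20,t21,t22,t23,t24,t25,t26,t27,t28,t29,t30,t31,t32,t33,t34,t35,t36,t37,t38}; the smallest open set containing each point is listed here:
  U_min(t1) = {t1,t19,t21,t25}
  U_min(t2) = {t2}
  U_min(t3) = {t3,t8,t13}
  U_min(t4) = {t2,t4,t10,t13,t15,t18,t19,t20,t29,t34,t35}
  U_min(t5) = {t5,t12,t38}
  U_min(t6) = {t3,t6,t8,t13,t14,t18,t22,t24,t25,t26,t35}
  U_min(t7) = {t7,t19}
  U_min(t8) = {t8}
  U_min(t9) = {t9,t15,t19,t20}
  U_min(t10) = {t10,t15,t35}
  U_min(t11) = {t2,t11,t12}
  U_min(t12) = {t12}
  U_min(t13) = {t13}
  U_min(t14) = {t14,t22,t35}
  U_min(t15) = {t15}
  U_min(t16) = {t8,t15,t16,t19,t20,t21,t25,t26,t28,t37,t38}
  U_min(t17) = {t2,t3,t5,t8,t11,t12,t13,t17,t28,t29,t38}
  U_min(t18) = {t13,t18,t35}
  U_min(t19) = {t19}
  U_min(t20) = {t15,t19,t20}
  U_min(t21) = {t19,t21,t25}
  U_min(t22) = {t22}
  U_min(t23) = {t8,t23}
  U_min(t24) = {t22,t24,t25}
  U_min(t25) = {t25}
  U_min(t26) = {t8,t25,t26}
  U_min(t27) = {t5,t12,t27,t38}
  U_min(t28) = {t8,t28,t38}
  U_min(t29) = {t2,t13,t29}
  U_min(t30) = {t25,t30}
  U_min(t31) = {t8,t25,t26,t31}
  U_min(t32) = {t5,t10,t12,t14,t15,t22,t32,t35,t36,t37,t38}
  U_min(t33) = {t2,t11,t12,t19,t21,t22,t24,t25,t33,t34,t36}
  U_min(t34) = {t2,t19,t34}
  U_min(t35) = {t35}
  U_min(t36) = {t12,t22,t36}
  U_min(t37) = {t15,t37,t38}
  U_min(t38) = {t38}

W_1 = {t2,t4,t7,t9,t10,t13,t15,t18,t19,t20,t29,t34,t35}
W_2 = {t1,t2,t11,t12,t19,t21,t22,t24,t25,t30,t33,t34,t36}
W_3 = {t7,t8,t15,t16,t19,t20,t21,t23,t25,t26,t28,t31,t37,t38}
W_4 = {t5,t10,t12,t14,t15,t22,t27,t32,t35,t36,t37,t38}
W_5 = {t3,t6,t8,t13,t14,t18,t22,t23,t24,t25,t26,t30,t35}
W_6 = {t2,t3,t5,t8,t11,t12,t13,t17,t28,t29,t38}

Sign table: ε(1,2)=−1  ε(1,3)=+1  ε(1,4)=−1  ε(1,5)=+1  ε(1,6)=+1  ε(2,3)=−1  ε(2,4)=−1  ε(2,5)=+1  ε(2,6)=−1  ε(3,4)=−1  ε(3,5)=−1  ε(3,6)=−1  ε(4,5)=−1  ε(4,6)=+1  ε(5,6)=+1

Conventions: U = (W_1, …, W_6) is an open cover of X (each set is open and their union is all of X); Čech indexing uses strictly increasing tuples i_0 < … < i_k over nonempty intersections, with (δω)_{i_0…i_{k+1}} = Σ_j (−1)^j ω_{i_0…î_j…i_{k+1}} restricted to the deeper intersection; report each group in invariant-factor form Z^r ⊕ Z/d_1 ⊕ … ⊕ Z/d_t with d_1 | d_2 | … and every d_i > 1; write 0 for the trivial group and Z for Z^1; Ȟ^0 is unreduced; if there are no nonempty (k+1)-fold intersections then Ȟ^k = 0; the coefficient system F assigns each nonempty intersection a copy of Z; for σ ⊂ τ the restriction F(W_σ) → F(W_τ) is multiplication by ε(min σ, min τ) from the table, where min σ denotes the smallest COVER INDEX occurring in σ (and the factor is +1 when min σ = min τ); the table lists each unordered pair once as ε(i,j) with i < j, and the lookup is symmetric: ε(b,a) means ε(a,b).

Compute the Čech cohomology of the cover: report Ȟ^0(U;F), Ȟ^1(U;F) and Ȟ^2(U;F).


nonempty intersections:
  W12={t2,t19,t34} W13={t7,t15,t19,t20} W14={t10,t15,t35} W15={t13,t18,t35} W16={t2,t13,t29} W23={t19,t21,t25} W24={t12,t22,t36} W25={t22,t24,t25,t30} W26={t2,t11,t12} W34={t15,t37,t38} W35={t8,t23,t25,t26} W36={t8,t28,t38} W45={t14,t22,t35} W46={t5,t12,t38} W56={t3,t8,t13}
  W123={t19} W126={t2} W134={t15} W145={t35} W156={t13} W235={t25} W245={t22} W246={t12} W346={t38} W356={t8}
C dims 6,15,10; δ0: rk 6, SNF 1^5·2; δ1: rk 9, SNF 1^9
Ȟ^0: (6−6)−0=0 ⇒ 0
Ȟ^1: (15−9)−6=0 plus torsion [2] ⇒ Z/2
Ȟ^2: (10−0)−9=1 ⇒ Z

Ȟ^0(U;F) ≅ 0,  Ȟ^1(U;F) ≅ Z/2,  Ȟ^2(U;F) ≅ Z


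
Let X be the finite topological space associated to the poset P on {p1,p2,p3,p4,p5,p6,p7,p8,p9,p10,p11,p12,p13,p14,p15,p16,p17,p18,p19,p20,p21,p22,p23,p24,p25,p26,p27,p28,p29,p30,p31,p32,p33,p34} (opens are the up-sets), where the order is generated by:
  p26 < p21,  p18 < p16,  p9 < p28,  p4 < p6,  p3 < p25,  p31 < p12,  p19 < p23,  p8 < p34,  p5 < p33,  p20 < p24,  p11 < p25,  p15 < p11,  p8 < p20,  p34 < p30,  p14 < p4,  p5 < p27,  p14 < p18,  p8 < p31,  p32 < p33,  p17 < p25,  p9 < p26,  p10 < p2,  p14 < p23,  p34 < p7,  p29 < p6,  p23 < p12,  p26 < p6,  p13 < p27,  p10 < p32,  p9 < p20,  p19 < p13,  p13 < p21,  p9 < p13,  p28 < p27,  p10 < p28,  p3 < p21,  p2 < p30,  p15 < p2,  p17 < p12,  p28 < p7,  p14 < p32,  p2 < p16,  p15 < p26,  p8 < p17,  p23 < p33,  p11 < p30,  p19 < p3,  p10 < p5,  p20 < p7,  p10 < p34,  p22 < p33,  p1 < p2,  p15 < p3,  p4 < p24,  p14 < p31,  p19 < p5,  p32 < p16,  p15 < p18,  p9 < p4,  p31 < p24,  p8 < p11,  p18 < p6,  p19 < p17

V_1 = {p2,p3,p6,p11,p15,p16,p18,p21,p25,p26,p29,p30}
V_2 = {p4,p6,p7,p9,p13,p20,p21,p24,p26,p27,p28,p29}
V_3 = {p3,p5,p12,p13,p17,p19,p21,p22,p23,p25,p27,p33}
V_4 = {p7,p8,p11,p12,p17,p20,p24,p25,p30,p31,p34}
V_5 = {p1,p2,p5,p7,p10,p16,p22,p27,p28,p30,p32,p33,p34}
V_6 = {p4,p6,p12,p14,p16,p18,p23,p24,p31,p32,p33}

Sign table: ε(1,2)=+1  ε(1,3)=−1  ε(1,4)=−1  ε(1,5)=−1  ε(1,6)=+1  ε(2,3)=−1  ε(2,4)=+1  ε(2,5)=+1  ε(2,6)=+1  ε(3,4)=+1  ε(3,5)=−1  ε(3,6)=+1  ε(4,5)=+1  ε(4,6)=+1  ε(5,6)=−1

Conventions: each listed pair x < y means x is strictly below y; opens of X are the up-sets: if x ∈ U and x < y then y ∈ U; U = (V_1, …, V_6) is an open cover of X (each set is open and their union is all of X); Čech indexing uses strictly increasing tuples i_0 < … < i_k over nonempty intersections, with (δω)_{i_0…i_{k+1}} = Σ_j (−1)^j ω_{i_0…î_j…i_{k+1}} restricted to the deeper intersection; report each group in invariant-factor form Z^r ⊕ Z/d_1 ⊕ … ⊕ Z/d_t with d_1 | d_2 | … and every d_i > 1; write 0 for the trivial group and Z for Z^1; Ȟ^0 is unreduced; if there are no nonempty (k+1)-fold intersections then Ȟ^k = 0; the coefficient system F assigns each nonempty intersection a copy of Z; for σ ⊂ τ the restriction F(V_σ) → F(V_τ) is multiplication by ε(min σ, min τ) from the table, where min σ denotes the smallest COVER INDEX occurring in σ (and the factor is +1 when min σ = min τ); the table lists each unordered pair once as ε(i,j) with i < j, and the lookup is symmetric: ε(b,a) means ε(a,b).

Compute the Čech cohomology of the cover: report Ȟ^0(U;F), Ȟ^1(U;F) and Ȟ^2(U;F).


Ȟ^0 ≅ 0, Ȟ^1 ≅ Z/2, Ȟ^2 ≅ Z

nonempty overlaps:
  V12={p6,p21,p26,p29} V13={p3,p21,p25} V14={p11,p25,p30} V15={p2,p16,p30} V16={p6,p16,p18} V23={p13,p21,p27} V24={p7,p20,p24} V25={p7,p27,p28} V26={p4,p6,p24} V34={p12,p17,p25} V35={p5,p22,p27,p33} V36={p12,p23,p33} V45={p7,p30,p34} V46={p12,p24,p31} V56={p16,p32,p33}
  V123={p21} V126={p6} V134={p25} V145={p30} V156={p16} V235={p27} V245={p7} V246={p24} V346={p12} V356={p33}
C dims 6,15,10; δ0: rk 6, SNF 1^5·2; δ1: rk 9, SNF 1^9
degree 0: 6−6−0 = 0 → Ȟ^0 ≅ 0
degree 1: 15−9−6 = 0 plus torsion [2] → Ȟ^1 ≅ Z/2
degree 2: 10−0−9 = 1 → Ȟ^2 ≅ Z


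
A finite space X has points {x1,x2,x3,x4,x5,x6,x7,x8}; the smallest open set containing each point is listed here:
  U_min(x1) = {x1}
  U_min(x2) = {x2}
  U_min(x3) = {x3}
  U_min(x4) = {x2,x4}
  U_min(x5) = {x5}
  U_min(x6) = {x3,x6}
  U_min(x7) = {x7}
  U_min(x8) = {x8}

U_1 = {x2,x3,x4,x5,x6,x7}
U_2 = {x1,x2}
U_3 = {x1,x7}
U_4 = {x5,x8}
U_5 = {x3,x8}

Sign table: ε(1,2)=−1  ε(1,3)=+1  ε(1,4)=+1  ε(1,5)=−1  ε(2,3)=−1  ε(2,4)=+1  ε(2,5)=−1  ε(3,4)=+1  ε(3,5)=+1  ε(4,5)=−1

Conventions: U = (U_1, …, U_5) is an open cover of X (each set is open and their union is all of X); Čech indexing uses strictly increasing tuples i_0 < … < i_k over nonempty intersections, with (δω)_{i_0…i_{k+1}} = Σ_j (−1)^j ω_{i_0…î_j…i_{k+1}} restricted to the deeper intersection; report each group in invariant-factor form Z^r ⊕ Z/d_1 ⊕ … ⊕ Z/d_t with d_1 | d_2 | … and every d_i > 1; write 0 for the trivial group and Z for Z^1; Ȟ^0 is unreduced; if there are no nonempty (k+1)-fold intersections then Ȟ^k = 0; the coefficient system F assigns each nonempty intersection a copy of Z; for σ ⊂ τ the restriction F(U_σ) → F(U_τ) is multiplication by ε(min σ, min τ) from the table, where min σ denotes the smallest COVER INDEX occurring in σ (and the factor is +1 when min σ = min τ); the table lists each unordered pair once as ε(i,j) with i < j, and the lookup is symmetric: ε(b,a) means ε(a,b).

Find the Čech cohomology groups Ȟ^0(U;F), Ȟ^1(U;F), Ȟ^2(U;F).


nonempty overlaps:
  U12={x2} U13={x7} U14={x5} U15={x3} U23={x1} U45={x8}
C dims 5,6; δ0: rk 4, SNF 1^4
degree 0: 5−4−0 = 1 → Ȟ^0 ≅ Z
degree 1: 6−0−4 = 2 → Ȟ^1 ≅ Z^2
degree 2: 0−0−0 = 0 → Ȟ^2 ≅ 0

Ȟ^0(U;F) ≅ Z; Ȟ^1(U;F) ≅ Z^2; Ȟ^2(U;F) ≅ 0


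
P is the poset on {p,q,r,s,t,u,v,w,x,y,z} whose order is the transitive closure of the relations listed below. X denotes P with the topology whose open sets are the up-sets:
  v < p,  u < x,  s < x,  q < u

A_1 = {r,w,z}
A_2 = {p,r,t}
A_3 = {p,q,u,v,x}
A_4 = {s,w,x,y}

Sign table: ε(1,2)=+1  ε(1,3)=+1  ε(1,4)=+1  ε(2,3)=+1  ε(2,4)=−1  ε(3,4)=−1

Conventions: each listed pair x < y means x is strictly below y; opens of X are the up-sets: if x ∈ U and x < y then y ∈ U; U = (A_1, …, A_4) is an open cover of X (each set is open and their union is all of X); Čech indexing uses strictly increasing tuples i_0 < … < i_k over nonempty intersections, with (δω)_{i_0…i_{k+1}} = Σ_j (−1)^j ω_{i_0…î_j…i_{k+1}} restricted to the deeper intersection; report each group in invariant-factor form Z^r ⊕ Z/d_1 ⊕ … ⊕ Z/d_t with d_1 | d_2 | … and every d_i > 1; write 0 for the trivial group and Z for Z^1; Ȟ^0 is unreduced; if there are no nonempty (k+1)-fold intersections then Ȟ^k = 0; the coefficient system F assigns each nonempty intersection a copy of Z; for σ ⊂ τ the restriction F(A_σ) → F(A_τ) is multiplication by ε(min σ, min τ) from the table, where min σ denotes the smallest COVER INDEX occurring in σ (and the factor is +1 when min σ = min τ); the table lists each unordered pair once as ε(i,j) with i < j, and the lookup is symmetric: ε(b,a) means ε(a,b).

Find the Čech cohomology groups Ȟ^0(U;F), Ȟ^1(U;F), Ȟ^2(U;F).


intersection data:
  A12={r} A14={w} A23={p} A34={x}
C dims 4,4; δ0: rk 4, SNF 1^3·2
Ȟ^0 = (4 − 4) − 0 = 0, so Ȟ^0 ≅ 0
Ȟ^1 = (4 − 0) − 4 = 0 plus torsion [2], so Ȟ^1 ≅ Z/2
Ȟ^2 = (0 − 0) − 0 = 0, so Ȟ^2 ≅ 0

Ȟ^0 = 0,  Ȟ^1 = Z/2,  Ȟ^2 = 0


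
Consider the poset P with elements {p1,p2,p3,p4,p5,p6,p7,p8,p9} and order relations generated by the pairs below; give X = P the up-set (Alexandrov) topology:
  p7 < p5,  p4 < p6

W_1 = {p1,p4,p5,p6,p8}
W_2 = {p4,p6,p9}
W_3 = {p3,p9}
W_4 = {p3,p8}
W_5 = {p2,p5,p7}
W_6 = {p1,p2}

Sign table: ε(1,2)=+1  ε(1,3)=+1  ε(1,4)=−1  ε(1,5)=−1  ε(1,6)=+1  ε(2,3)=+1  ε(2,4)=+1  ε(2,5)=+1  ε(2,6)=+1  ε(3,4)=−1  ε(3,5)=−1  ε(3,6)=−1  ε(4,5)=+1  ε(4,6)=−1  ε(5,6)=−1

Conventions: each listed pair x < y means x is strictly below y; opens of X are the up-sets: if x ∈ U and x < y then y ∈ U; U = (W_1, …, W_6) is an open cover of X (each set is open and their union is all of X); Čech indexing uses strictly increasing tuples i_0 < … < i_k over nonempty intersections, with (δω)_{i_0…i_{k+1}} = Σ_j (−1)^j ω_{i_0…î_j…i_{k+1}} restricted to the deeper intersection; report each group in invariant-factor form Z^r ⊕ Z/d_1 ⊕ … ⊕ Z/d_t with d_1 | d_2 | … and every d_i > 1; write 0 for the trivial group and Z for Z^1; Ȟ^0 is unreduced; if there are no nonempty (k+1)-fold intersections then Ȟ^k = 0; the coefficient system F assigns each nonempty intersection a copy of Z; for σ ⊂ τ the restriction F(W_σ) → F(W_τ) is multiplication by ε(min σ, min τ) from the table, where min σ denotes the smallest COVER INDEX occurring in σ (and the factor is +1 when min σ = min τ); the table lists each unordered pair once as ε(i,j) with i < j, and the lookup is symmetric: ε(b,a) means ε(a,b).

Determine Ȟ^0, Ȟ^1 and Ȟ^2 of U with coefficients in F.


Ȟ^0(U;F) ≅ Z, Ȟ^1(U;F) ≅ Z^2, Ȟ^2(U;F) ≅ 0

nerve of the cover:
  W12={p4,p6} W14={p8} W15={p5} W16={p1} W23={p9} W34={p3} W56={p2}
C dims 6,7; δ0: rk 5, SNF 1^5
Ȟ^0 = (6 − 5) − 0 = 1, so Ȟ^0 ≅ Z
Ȟ^1 = (7 − 0) − 5 = 2, so Ȟ^1 ≅ Z^2
Ȟ^2 = (0 − 0) − 0 = 0, so Ȟ^2 ≅ 0


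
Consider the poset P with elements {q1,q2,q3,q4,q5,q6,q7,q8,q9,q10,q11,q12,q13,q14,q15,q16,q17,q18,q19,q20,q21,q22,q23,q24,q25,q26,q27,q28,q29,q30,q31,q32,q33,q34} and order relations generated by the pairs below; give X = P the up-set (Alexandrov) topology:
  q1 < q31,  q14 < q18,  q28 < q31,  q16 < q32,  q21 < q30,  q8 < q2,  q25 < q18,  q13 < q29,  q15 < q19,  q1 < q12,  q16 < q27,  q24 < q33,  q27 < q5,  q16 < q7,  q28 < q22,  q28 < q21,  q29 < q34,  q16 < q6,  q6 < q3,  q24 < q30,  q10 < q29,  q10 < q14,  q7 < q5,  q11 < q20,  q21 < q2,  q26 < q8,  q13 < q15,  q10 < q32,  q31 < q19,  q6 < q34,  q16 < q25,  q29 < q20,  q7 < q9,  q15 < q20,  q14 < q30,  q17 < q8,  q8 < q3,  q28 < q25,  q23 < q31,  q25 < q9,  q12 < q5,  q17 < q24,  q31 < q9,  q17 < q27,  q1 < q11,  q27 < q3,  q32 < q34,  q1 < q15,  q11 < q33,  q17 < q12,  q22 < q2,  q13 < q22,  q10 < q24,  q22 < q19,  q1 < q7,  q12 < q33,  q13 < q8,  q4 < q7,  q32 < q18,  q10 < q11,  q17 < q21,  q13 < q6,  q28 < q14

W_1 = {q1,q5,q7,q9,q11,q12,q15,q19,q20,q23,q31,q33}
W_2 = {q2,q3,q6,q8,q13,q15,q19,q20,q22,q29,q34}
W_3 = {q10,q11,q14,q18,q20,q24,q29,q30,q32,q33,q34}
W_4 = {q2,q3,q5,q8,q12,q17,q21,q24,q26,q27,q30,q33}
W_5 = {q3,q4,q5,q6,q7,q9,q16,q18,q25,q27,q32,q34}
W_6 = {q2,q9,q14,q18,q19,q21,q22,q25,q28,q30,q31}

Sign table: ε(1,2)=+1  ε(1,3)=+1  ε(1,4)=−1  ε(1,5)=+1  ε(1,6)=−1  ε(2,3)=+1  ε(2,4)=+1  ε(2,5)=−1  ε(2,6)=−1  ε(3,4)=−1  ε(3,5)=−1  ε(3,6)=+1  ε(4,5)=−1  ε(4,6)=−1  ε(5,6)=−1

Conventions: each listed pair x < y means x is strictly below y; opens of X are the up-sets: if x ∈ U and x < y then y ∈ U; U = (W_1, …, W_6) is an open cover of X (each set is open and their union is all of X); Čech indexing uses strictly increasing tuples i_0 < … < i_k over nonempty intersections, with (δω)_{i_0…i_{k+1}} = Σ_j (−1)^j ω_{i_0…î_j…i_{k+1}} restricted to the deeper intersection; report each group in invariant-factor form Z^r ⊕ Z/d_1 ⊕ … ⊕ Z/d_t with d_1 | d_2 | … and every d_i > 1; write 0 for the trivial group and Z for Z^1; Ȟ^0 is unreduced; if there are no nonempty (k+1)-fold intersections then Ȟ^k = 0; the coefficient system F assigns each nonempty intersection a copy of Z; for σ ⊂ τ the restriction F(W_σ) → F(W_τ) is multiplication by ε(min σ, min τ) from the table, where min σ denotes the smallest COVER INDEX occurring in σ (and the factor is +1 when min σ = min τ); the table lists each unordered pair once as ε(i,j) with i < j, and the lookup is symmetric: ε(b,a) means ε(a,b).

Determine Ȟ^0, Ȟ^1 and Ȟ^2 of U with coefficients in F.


intersection data:
  W12={q15,q19,q20} W13={q11,q20,q33} W14={q5,q12,q33} W15={q5,q7,q9} W16={q9,q19,q31} W23={q20,q29,q34} W24={q2,q3,q8} W25={q3,q6,q34} W26={q2,q19,q22} W34={q24,q30,q33} W35={q18,q32,q34} W36={q14,q18,q30} W45={q3,q5,q27} W46={q2,q21,q30} W56={q9,q18,q25}
  W123={q20} W126={q19} W134={q33} W145={q5} W156={q9} W235={q34} W245={q3} W246={q2} W346={q30} W356={q18}
C dims 6,15,10; δ0: rk 6, SNF 1^5·2; δ1: rk 9, SNF 1^9
Ȟ^0 = (6 − 6) − 0 = 0, so Ȟ^0 ≅ 0
Ȟ^1 = (15 − 9) − 6 = 0 plus torsion [2], so Ȟ^1 ≅ Z/2
Ȟ^2 = (10 − 0) − 9 = 1, so Ȟ^2 ≅ Z

Ȟ^0(U;F) ≅ 0, Ȟ^1(U;F) ≅ Z/2, Ȟ^2(U;F) ≅ Z


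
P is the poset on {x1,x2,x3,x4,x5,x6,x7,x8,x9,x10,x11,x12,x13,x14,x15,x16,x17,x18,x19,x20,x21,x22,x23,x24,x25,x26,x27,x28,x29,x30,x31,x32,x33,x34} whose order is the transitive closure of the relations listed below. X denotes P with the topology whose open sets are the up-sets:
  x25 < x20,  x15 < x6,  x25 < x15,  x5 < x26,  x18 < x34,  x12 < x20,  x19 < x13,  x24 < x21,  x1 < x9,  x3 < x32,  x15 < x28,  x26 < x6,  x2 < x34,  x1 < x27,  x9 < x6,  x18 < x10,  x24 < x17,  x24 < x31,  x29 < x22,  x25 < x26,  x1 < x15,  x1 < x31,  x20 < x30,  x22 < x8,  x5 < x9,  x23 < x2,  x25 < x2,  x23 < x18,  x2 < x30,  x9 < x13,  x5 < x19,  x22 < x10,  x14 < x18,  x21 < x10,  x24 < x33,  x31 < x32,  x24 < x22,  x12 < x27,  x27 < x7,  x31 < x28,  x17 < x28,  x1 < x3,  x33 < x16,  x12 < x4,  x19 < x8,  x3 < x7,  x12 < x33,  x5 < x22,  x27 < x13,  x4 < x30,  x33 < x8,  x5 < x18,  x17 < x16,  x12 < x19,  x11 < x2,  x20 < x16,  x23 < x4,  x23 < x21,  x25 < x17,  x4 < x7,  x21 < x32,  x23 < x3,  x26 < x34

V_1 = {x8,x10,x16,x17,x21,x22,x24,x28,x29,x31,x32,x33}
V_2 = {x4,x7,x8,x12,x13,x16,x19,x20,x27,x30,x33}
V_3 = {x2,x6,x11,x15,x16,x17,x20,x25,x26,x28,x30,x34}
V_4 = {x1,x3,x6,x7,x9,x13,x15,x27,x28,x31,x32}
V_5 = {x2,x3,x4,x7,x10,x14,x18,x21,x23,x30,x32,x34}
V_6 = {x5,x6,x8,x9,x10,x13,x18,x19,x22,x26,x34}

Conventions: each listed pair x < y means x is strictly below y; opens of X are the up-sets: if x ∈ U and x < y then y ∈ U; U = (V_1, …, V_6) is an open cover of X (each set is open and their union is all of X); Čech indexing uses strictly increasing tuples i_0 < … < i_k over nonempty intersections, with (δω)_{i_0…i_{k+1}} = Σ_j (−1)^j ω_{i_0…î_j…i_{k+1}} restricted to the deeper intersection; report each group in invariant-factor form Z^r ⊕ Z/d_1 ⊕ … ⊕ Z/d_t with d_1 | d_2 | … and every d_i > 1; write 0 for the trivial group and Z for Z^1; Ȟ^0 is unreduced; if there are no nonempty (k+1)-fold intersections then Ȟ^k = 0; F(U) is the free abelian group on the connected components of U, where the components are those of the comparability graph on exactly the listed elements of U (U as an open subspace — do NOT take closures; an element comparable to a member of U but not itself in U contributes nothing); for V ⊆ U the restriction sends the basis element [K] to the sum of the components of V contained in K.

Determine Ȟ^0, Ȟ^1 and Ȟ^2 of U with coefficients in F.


Ȟ^0(U;F) ≅ Z, Ȟ^1(U;F) ≅ 0 and Ȟ^2(U;F) ≅ Z/2

nonempty overlaps:
  V12={x8,x16,x33} V13={x16,x17,x28} V14={x28,x31,x32} V15={x10,x21,x32} V16={x8,x10,x22} V23={x16,x20,x30} V24={x7,x13,x27} V25={x4,x7,x30} V26={x8,x13,x19} V34={x6,x15,x28} V35={x2,x30,x34} V36={x6,x26,x34} V45={x3,x7,x32} V46={x6,x9,x13} V56={x10,x18,x34}
  V123={x16} V126={x8} V134={x28} V145={x32} V156={x10} V235={x30} V245={x7} V246={x13} V346={x6} V356={x34}
components per intersection:
  V1: {x8,x10,x16,x17,x21,x22,x24,x28,x29,x31,x32,x33}
  V2: {x4,x7,x8,x12,x13,x16,x19,x20,x27,x30,x33}
  V3: {x2,x6,x11,x15,x16,x17,x20,x25,x26,x28,x30,x34}
  V4: {x1,x3,x6,x7,x9,x13,x15,x27,x28,x31,x32}
  V5: {x2,x3,x4,x7,x10,x14,x18,x21,x23,x30,x32,x34}
  V6: {x5,x6,x8,x9,x10,x13,x18,x19,x22,x26,x34}
  V12: {x8,x16,x33}
  V13: {x16,x17,x28}
  V14: {x28,x31,x32}
  V15: {x10,x21,x32}
  V16: {x8,x10,x22}
  V23: {x16,x20,x30}
  V24: {x7,x13,x27}
  V25: {x4,x7,x30}
  V26: {x8,x13,x19}
  V34: {x6,x15,x28}
  V35: {x2,x30,x34}
  V36: {x6,x26,x34}
  V45: {x3,x7,x32}
  V46: {x6,x9,x13}
  V56: {x10,x18,x34}
  V123: {x16}
  V126: {x8}
  V134: {x28}
  V145: {x32}
  V156: {x10}
  V235: {x30}
  V245: {x7}
  V246: {x13}
  V346: {x6}
  V356: {x34}
C dims 6,15,10; δ0: rk 5, SNF 1^5; δ1: rk 10, SNF 1^9·2
degree 0: 6−5−0 = 1 → Ȟ^0 ≅ Z
degree 1: 15−10−5 = 0 → Ȟ^1 ≅ 0
degree 2: 10−0−10 = 0 plus torsion [2] → Ȟ^2 ≅ Z/2


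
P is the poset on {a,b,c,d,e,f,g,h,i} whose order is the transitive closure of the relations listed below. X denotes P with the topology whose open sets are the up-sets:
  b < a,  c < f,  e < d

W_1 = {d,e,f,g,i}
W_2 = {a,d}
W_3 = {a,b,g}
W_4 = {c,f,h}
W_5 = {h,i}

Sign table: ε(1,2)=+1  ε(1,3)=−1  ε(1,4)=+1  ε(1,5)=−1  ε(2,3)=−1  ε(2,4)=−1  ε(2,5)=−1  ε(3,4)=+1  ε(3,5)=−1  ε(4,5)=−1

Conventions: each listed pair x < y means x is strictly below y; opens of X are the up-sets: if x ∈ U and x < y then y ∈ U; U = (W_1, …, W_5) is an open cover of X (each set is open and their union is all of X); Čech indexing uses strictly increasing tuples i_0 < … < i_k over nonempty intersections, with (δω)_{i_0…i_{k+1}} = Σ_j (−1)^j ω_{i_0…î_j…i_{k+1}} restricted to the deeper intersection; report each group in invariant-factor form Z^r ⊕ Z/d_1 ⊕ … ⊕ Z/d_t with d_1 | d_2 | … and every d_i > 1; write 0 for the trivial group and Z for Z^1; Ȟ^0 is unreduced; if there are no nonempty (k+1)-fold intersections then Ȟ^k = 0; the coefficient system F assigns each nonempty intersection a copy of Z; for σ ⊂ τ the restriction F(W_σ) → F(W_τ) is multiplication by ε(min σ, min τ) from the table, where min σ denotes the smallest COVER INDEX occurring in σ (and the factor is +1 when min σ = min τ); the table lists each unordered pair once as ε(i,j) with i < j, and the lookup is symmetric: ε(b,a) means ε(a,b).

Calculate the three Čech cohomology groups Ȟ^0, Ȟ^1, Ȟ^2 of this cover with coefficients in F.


nonempty overlaps:
  W12={d} W13={g} W14={f} W15={i} W23={a} W45={h}
C dims 5,6; δ0: rk 4, SNF 1^4
degree 0: 5−4−0 = 1 → Ȟ^0 ≅ Z
degree 1: 6−0−4 = 2 → Ȟ^1 ≅ Z^2
degree 2: 0−0−0 = 0 → Ȟ^2 ≅ 0

Ȟ^0(U;F) ≅ Z, Ȟ^1(U;F) ≅ Z^2 and Ȟ^2(U;F) ≅ 0


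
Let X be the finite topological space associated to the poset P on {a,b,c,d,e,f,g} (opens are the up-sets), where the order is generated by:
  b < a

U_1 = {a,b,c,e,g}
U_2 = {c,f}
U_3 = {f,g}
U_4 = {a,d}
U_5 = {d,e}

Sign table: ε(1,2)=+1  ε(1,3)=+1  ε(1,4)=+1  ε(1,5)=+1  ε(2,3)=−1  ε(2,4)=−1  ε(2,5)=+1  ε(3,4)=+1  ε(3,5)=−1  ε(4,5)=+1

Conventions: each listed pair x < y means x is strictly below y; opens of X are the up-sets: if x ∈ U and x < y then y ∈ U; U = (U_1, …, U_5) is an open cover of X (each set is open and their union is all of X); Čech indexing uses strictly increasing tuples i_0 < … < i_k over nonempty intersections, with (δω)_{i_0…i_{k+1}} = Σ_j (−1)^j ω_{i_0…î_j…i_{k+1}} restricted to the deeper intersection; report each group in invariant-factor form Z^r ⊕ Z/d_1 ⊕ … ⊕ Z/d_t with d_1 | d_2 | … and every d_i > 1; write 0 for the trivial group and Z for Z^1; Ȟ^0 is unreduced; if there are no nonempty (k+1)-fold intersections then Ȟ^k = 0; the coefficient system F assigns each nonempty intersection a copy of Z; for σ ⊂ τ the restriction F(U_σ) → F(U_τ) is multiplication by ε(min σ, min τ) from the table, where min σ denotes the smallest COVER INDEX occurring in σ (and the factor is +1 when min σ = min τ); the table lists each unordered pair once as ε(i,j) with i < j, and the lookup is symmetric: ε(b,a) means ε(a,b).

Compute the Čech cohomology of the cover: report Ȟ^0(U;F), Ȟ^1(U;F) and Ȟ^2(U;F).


Ȟ^0(U;F) ≅ 0,  Ȟ^1(U;F) ≅ Z ⊕ Z/2,  Ȟ^2(U;F) ≅ 0

intersection data:
  U12={c} U13={g} U14={a} U15={e} U23={f} U45={d}
C dims 5,6; δ0: rk 5, SNF 1^4·2
Ȟ^0 = (5 − 5) − 0 = 0, so Ȟ^0 ≅ 0
Ȟ^1 = (6 − 0) − 5 = 1 plus torsion [2], so Ȟ^1 ≅ Z ⊕ Z/2
Ȟ^2 = (0 − 0) − 0 = 0, so Ȟ^2 ≅ 0


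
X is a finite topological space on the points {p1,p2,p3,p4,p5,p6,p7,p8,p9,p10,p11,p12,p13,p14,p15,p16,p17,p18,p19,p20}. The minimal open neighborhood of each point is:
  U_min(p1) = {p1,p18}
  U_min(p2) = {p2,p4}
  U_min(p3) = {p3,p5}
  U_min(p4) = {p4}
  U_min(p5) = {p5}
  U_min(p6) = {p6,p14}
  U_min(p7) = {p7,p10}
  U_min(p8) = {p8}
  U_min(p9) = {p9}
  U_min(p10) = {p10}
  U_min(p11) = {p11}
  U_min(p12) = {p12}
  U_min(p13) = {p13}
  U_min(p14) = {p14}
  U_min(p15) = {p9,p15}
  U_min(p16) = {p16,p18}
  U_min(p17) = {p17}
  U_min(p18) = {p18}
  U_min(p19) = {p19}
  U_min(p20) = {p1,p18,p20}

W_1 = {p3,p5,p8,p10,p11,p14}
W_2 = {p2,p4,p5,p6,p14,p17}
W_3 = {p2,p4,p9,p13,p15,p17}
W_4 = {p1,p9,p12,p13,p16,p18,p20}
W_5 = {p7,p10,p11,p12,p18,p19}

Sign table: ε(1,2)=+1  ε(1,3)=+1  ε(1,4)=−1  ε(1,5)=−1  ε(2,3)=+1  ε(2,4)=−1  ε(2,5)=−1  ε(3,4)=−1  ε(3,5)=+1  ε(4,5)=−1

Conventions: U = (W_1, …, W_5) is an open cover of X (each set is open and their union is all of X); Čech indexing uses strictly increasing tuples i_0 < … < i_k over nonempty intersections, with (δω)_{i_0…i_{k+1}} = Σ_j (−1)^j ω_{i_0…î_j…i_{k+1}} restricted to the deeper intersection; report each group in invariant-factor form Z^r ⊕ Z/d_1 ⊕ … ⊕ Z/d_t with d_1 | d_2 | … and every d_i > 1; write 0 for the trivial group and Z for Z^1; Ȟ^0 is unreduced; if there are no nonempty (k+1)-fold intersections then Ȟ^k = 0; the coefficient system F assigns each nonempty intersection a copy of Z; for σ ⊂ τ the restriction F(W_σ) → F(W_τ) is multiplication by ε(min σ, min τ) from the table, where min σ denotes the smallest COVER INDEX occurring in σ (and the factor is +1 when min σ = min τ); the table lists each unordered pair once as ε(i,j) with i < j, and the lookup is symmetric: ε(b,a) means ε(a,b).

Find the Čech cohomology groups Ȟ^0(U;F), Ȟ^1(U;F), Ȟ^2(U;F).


Ȟ^0 = 0; Ȟ^1 = Z/2; Ȟ^2 = 0

cover nerve:
  W12={p5,p14} W15={p10,p11} W23={p2,p4,p17} W34={p9,p13} W45={p12,p18}
C dims 5,5; δ0: rk 5, SNF 1^4·2
Ȟ^0: (5−5)−0=0 ⇒ 0
Ȟ^1: (5−0)−5=0 plus torsion [2] ⇒ Z/2
Ȟ^2: (0−0)−0=0 ⇒ 0
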